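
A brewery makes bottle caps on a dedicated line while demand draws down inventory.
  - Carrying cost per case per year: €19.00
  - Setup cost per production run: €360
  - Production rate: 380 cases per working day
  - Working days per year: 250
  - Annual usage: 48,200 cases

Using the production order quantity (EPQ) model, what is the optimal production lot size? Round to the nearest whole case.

Daily demand d = 48,200/250 = 192.800; p = 380; 1 − d/p = 0.49263
EPQ = √(2DS / (H(1 − d/p)))
    = √(2 × 48,200 × 360 / (19 × 0.49263)) ≈ 1,925.54

1,926 cases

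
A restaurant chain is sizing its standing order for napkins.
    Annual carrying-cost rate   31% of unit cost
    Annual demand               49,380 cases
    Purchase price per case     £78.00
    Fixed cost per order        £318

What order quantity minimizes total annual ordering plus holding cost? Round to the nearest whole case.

H = i·C = 0.31 × £78 = £24.1800 per case-year
EOQ = √(2DS/H) = √(2 × 49,380 × 318 / 24.18)
    = √(1,298,828.78) ≈ 1,139.66

1,140 cases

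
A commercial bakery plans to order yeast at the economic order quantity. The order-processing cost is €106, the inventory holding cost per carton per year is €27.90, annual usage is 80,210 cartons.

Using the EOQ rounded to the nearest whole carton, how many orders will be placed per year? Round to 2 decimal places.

2DS/H = 2·80,210·106/27.9 = 609,481.00
EOQ = √609,481.00 ≈ 780.69 → Q = 781
Orders per year = D/Q = 80,210 / 781 = 102.702

102.70 orders per year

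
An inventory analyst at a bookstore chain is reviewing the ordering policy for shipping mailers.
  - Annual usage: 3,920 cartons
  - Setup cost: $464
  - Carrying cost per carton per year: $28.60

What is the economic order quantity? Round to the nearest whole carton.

EOQ = √(2DS/H) = √(2 × 3,920 × 464 / 28.6)
    = √(127,194.41) ≈ 356.64

357 cartons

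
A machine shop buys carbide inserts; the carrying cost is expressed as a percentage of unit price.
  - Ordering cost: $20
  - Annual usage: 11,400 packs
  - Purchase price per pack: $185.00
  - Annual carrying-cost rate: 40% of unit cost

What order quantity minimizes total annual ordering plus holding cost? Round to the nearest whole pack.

78 packs

Carrying cost H = $185 × 40% = $74.0000/pack/yr
Optimal lot size Q* = (2 × 11,400 × $20 / $74)^½ ≈ 78.50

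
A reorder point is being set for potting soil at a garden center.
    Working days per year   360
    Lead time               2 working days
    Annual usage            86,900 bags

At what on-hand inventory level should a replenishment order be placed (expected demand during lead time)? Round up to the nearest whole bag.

Daily demand d = 86,900 / 360 = 241.389 bags/day
Demand during lead time = 241.389 × 2 = 482.78
Reorder point = 482.78 → round up

483 bags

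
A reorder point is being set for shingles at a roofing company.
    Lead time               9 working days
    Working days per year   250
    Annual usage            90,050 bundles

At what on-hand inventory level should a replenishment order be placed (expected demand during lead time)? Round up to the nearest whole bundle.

3,242 bundles

Daily demand d = 90,050 / 250 = 360.200 bundles/day
Demand during lead time = 360.200 × 9 = 3,241.80
Reorder point = 3,241.80 → round up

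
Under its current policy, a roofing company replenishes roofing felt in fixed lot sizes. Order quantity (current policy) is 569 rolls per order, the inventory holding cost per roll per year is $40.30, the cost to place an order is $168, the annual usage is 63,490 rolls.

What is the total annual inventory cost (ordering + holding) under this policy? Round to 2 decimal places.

Orders/yr = 63,490/569 = 111.582; ordering cost = 111.582 × $168 = $18,745.73
Average inventory = 569/2 = 284.5; holding cost = 284.5 × $40.3 = $11,465.35
Total = $18,745.73 + $11,465.35 = $30,211.08

$30,211.08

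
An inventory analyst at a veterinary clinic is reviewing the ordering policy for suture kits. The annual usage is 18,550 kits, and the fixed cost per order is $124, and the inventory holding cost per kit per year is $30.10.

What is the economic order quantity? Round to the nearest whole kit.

EOQ = √(2DS/H) = √(2 × 18,550 × 124 / 30.1)
    = √(152,837.21) ≈ 390.94

391 kits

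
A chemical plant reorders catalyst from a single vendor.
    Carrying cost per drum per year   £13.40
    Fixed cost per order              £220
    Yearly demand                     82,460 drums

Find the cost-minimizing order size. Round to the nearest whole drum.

Q* = √(2·D·S / H) = √(2·82,460·220 / 13.4) = √2,707,641.8 ≈ 1,645.49

1,645 drums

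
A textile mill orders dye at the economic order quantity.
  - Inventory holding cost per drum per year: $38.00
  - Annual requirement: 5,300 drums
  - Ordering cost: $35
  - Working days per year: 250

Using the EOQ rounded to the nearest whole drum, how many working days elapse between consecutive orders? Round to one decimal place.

Optimal lot size Q* = (2 × 5,300 × $35 / $38)^½ ≈ 98.81 → Q = 99 drums
Days between orders = 250 / (D/Q) = 250 / 53.535 ≈ 4.670

4.7 days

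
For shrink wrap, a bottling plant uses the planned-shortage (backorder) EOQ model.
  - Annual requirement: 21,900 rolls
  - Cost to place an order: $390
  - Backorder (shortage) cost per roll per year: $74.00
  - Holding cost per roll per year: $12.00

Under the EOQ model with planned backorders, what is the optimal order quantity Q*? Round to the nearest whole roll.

1,286 rolls

Q* = √(2DS/H) · √((H + b)/b)
   = √(2 × 21,900 × 390 / 12) · √((12 + 74) / 74)
   = 1,193.105 × 1.0780 ≈ 1,286.21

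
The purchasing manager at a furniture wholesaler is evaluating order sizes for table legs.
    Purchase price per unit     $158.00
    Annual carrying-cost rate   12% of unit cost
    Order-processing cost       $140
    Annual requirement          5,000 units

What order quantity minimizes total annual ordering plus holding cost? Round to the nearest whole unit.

Holding cost per unit per year: H = 12% × $158 = $18.9600
2DS/H = 2·5,000·140/18.96 = 73,839.66
EOQ = √73,839.66 ≈ 271.73

272 units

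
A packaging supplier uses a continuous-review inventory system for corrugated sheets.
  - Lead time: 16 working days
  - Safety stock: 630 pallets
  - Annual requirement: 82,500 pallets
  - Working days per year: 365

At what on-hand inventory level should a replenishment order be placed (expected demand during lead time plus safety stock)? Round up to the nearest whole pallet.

4,247 pallets

Daily demand d = 82,500 / 365 = 226.027 pallets/day
Demand during lead time = 226.027 × 16 = 3,616.44
Reorder point = 3,616.44 + 630 = 4,246.44 → round up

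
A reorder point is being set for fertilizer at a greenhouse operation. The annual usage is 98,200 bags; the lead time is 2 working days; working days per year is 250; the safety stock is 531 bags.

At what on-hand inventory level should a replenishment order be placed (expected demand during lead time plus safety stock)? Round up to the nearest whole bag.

1,317 bags

Daily demand d = 98,200 / 250 = 392.800 bags/day
Demand during lead time = 392.800 × 2 = 785.60
Reorder point = 785.60 + 531 = 1,316.60 → round up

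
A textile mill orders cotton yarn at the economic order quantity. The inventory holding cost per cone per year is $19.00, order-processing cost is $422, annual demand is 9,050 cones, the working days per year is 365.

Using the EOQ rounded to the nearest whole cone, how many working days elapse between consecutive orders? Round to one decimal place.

2DS/H = 2·9,050·422/19 = 402,010.53
EOQ = √402,010.53 ≈ 634.04 → Q = 634 cones
Cycle time = (working days × Q)/D = (365 × 634) / 9,050 = 25.570 days

25.6 days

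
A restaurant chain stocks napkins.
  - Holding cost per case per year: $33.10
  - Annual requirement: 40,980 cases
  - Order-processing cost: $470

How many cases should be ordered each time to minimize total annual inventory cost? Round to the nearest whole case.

2DS/H = 2·40,980·470/33.1 = 1,163,782.48
EOQ = √1,163,782.48 ≈ 1,078.79

1,079 cases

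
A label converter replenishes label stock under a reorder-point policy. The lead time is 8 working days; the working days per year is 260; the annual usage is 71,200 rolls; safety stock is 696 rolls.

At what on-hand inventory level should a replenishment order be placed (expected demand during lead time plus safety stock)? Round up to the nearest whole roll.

Daily demand d = 71,200 / 260 = 273.846 rolls/day
Demand during lead time = 273.846 × 8 = 2,190.77
Reorder point = 2,190.77 + 696 = 2,886.77 → round up

2,887 rolls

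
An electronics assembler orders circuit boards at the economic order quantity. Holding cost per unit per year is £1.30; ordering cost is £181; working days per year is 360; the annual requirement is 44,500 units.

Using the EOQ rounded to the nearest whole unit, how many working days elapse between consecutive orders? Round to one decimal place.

EOQ = √(2DS/H) = √(2 × 44,500 × 181 / 1.3)
    = √(12,391,538.46) ≈ 3,520.16 → Q = 3,520 units
Cycle time = (working days × Q)/D = (360 × 3,520) / 44,500 = 28.476 days

28.5 days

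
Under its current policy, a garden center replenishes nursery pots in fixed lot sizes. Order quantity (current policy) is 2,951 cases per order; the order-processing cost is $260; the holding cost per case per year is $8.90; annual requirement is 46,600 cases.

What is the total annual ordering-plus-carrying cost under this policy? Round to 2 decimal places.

Orders/yr = 46,600/2,951 = 15.791; ordering cost = 15.791 × $260 = $4,105.73
Average inventory = 2,951/2 = 1475.5; holding cost = 1475.5 × $8.9 = $13,131.95
Total = $4,105.73 + $13,131.95 = $17,237.68

$17,237.68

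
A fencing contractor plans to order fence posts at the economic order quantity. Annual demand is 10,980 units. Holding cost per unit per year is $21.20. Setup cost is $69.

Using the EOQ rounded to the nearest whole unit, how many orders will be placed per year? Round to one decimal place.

Q* = √(2·D·S / H) = √(2·10,980·69 / 21.2) = √71,473.6 ≈ 267.35 → Q = 267
Orders per year = D/Q = 10,980 / 267 = 41.124

41.1 orders per year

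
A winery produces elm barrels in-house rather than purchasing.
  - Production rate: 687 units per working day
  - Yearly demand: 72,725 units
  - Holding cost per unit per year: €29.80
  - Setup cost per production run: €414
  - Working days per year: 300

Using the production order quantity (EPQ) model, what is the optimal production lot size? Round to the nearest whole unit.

Daily demand d = 72,725/300 = 242.417; p = 687; 1 − d/p = 0.64714
EPQ = √(2DS / (H(1 − d/p)))
    = √(2 × 72,725 × 414 / (29.8 × 0.64714)) ≈ 1,767.06

1,767 units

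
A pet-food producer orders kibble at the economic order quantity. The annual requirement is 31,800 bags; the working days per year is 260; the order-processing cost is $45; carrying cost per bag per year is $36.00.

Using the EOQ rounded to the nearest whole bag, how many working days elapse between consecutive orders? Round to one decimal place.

EOQ = √(2DS/H) = √(2 × 31,800 × 45 / 36)
    = √(79,500.00) ≈ 281.96 → Q = 282 bags
T = Q/D × 260 days = 282/31,800 × 260 = 2.306 days

2.3 days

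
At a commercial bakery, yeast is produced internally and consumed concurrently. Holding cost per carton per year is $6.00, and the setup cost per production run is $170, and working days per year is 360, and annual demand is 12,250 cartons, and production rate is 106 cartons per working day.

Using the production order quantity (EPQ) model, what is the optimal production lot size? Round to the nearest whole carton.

d = 12,250/360 = 34.0278 cartons/day;  effective holding cost H(1 − d/p) = 6·(1 − 34.0278/106) = 4.07390
Q* = √(2DS / H_eff) = √(2·12,250·170 / 4.07390) ≈ 1,011.12

1,011 cartons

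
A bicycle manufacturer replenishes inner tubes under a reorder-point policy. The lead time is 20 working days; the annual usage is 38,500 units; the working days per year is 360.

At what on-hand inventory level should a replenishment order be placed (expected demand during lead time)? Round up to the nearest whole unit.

Daily demand d = 38,500 / 360 = 106.944 units/day
Demand during lead time = 106.944 × 20 = 2,138.89
Reorder point = 2,138.89 → round up

2,139 units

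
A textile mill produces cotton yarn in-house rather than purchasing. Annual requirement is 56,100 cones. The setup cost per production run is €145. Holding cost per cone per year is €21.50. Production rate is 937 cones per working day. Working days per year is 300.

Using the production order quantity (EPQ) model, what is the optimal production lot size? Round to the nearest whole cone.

972 cones

d = 56,100/300 = 187.0000 cones/day;  effective holding cost H(1 − d/p) = 21.5·(1 − 187.0000/937) = 17.20918
Q* = √(2DS / H_eff) = √(2·56,100·145 / 17.20918) ≈ 972.30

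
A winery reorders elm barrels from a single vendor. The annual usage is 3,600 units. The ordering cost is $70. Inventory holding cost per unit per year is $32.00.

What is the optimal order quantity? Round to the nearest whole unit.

Q* = √(2·D·S / H) = √(2·3,600·70 / 32) = √15,750.0 ≈ 125.50

125 units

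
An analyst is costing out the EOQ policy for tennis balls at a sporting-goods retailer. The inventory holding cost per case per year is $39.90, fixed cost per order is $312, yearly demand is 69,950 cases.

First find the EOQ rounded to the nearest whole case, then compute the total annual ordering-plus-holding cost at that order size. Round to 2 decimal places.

2DS/H = 2·69,950·312/39.9 = 1,093,954.89
EOQ = √1,093,954.89 ≈ 1,045.92 → Q = 1,046 cases
Orders/yr = 69,950/1,046 = 66.874; ordering cost = 66.874 × $312 = $20,864.63
Average inventory = 1,046/2 = 523; holding cost = 523 × $39.9 = $20,867.70
Total = $20,864.63 + $20,867.70 = $41,732.33

$41,732.33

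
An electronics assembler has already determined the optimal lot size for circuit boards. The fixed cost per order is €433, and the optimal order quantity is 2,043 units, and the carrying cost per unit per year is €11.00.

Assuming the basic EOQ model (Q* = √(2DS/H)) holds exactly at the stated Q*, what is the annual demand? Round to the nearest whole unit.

From Q* = √(2DS/H) ⇒ Q*² = 2DS/H.
D = Q²H / (2S) = 2,043² × 11 / (2 × 433) = 53,016.56

53,017 units per year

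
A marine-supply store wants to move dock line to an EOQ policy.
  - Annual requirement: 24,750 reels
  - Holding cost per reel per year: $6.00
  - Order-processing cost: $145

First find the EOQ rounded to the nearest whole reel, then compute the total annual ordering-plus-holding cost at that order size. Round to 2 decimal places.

EOQ = √(2DS/H) = √(2 × 24,750 × 145 / 6)
    = √(1,196,250.00) ≈ 1,093.73 → Q = 1,094 reels
Annual ordering cost = (D/Q)·S = (24,750/1,094) × 145 = $3,280.39
Annual holding cost  = (Q/2)·H = (1,094/2) × 6 = $3,282.00
Total = $3,280.39 + $3,282.00 = $6,562.39

$6,562.39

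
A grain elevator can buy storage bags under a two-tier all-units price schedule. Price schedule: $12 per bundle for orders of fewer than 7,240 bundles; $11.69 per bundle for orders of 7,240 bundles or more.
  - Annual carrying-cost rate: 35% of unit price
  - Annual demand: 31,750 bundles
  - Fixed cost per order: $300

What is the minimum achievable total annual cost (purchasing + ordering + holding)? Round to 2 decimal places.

H₁ = 35%×$12 = $4.2000;  H₂ = 35%×$11.69 = $4.0915
EOQ₁ = √(2×31,750×300/4.2000) = 2,129.72  (< 7,240, feasible at tier 1)
EOQ₂ = √(2×31,750×300/4.0915) = 2,157.78  (< 7,240 → use Q = 7,240 at tier-2 price)
TC(tier 1 (EOQ₁), Q≈2,129.7) = $389,944.83
TC(tier 2, Q≈7,240.0) = $387,284.34
Minimum at tier 2: $387,284.34

$387,284.34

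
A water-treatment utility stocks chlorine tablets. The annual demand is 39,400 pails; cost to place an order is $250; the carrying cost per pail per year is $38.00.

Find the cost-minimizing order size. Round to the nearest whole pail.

Optimal lot size Q* = (2 × 39,400 × $250 / $38)^½ ≈ 720.01

720 pails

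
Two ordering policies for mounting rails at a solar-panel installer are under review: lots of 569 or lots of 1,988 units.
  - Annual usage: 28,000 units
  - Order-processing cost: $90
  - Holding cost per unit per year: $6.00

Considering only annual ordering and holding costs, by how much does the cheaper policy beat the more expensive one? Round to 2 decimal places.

For each Q, cost = (D/Q)·S + (Q/2)·H.
TC(569) = (28,000/569)×90 + (569/2)×6 = $6,135.82
TC(1,988) = (28,000/1,988)×90 + (1,988/2)×6 = $7,231.61
|ΔTC| = |$6,135.82 − $7,231.61| = $1,095.78

$1,095.78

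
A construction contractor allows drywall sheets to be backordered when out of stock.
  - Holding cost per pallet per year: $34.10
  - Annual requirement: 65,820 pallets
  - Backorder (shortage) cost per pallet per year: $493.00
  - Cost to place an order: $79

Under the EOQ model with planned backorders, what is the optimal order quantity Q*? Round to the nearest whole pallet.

Basic EOQ = √(2·65,820·79/34.1) = 552.243
Backorder adjustment √((H+b)/b) = √((34.1+493)/493) = 1.0340
Q* = 552.243 × 1.0340 ≈ 571.02

571 pallets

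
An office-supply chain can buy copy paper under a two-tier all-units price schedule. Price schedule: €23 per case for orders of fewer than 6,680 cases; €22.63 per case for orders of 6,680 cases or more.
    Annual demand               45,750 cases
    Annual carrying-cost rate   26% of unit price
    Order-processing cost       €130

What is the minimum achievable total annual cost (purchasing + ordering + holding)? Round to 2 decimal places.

€1,055,864.74

H₁ = 26%×€23 = €5.9800;  H₂ = 26%×€22.63 = €5.8838
EOQ₁ = √(2×45,750×130/5.9800) = 1,410.37  (< 6,680, feasible at tier 1)
EOQ₂ = √(2×45,750×130/5.8838) = 1,421.85  (< 6,680 → use Q = 6,680 at tier-2 price)
TC(tier 1 (EOQ₁), Q≈1,410.4) = €1,060,683.98
TC(tier 2, Q≈6,680.0) = €1,055,864.74
Minimum at tier 2: €1,055,864.74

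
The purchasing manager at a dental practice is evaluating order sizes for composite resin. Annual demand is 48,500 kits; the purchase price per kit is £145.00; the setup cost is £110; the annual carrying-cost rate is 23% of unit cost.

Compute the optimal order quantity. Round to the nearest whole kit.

566 kits

Carrying cost H = £145 × 23% = £33.3500/kit/yr
EOQ = √(2DS/H) = √(2 × 48,500 × 110 / 33.35)
    = √(319,940.03) ≈ 565.63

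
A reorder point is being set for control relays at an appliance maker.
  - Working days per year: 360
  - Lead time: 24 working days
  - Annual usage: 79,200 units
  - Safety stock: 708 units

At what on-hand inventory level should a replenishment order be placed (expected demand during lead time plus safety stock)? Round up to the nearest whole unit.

5,988 units

Daily demand d = 79,200 / 360 = 220.000 units/day
Demand during lead time = 220.000 × 24 = 5,280.00
Reorder point = 5,280.00 + 708 = 5,988.00 → round up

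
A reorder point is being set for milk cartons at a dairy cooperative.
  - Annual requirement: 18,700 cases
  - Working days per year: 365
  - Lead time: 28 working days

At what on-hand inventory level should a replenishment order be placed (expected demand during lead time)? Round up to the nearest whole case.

Daily demand d = 18,700 / 365 = 51.233 cases/day
Demand during lead time = 51.233 × 28 = 1,434.52
Reorder point = 1,434.52 → round up

1,435 cases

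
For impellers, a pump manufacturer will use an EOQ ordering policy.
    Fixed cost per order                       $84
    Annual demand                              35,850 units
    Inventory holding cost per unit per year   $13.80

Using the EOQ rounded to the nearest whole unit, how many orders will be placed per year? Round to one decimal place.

2DS/H = 2·35,850·84/13.8 = 436,434.78
EOQ = √436,434.78 ≈ 660.63 → Q = 661
N = D/Q = 35,850/661 ≈ 54.236 orders/yr

54.2 orders per year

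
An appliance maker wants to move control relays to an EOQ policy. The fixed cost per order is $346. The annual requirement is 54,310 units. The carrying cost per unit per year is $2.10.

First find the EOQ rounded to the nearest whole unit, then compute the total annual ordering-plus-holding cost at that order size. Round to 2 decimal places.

$8,883.88

Optimal lot size Q* = (2 × 54,310 × $346 / $2.1)^½ ≈ 4,230.42 → Q = 4,230 units
Orders/yr = 54,310/4,230 = 12.839; ordering cost = 12.839 × $346 = $4,442.38
Average inventory = 4,230/2 = 2115; holding cost = 2115 × $2.1 = $4,441.50
Total = $4,442.38 + $4,441.50 = $8,883.88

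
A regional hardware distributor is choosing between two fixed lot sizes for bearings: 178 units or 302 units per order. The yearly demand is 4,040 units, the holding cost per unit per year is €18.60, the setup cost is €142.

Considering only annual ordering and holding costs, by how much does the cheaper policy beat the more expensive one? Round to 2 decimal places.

€170.12

Annual cost at Q: ordering D·S/Q plus holding Q·H/2.
TC(178) = (4,040/178)×142 + (178/2)×18.6 = €4,878.32
TC(302) = (4,040/302)×142 + (302/2)×18.6 = €4,708.20
Cheaper: Q = 302.  Difference = €170.12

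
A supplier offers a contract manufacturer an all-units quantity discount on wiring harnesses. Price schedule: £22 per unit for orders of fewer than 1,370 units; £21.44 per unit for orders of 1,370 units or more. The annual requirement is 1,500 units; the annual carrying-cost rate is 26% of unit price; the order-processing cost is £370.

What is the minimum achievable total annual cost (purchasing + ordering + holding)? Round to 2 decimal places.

£35,519.76

H₁ = 26%×£22 = £5.7200;  H₂ = 26%×£21.44 = £5.5744
EOQ₁ = √(2×1,500×370/5.7200) = 440.52  (< 1,370, feasible at tier 1)
EOQ₂ = √(2×1,500×370/5.5744) = 446.23  (< 1,370 → use Q = 1,370 at tier-2 price)
TC(tier 1 (EOQ₁), Q≈440.5) = £35,519.76
TC(tier 2, Q≈1,370.0) = £36,383.57
Minimum at tier 1 (EOQ₁): £35,519.76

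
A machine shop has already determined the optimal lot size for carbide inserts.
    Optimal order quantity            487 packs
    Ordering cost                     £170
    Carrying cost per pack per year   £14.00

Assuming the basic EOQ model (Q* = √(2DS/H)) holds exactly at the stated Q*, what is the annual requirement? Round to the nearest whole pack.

EOQ relation: Q² = 2DS/H, so rearrange for the unknown.
D = Q²H / (2S) = 487² × 14 / (2 × 170) = 9,765.78

9,766 packs per year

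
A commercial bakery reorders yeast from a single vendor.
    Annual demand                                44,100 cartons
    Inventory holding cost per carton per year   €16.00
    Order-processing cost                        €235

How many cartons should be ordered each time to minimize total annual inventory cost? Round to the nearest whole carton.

1,138 cartons

Q* = √(2·D·S / H) = √(2·44,100·235 / 16) = √1,295,437.5 ≈ 1,138.17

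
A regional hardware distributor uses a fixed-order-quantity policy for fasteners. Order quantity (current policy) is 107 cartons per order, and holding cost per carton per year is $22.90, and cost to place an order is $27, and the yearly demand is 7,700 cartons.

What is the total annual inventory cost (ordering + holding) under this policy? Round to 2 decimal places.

$3,168.14

Annual ordering cost = (D/Q)·S = (7,700/107) × 27 = $1,942.99
Annual holding cost  = (Q/2)·H = (107/2) × 22.9 = $1,225.15
Total = $1,942.99 + $1,225.15 = $3,168.14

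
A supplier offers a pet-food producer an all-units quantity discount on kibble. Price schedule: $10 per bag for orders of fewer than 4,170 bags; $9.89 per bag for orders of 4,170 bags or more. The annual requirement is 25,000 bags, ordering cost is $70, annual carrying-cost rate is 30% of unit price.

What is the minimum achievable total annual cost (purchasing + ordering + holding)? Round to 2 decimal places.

$253,240.37

H₁ = 30%×$10 = $3.0000;  H₂ = 30%×$9.89 = $2.9670
EOQ₁ = √(2×25,000×70/3.0000) = 1,080.12  (< 4,170, feasible at tier 1)
EOQ₂ = √(2×25,000×70/2.9670) = 1,086.11  (< 4,170 → use Q = 4,170 at tier-2 price)
TC(tier 1 (EOQ₁), Q≈1,080.1) = $253,240.37
TC(tier 2, Q≈4,170.0) = $253,855.86
Minimum at tier 1 (EOQ₁): $253,240.37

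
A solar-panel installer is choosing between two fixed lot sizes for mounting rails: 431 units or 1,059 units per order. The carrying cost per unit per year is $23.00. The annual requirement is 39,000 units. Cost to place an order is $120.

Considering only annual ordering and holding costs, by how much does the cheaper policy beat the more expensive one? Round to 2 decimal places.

$782.79

Annual cost at Q: ordering D·S/Q plus holding Q·H/2.
TC(431) = (39,000/431)×120 + (431/2)×23 = $15,814.97
TC(1,059) = (39,000/1,059)×120 + (1,059/2)×23 = $16,597.76
Lots of 431 are cheaper by $782.79.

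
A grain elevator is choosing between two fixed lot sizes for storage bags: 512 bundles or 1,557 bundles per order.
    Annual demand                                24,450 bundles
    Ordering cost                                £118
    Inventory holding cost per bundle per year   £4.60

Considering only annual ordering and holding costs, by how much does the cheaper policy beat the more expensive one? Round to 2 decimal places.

£1,378.47

TC(Q) = (D/Q)S + (Q/2)H
TC(512) = (24,450/512)×118 + (512/2)×4.6 = £6,812.56
TC(1,557) = (24,450/1,557)×118 + (1,557/2)×4.6 = £5,434.09
Lots of 1,557 are cheaper by £1,378.47.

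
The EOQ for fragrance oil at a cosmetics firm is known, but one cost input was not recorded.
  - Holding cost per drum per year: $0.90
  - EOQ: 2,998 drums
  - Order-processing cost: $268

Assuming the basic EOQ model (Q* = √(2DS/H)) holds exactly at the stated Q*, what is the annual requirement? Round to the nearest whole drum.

Since Q* = (2DS/H)^½, squaring gives Q*²·H = 2DS.
D = Q²H / (2S) = 2,998² × 0.9 / (2 × 268) = 15,091.80

15,092 drums per year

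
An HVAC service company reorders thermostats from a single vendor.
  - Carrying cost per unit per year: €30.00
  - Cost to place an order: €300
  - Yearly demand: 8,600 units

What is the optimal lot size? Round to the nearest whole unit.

EOQ = √(2DS/H) = √(2 × 8,600 × 300 / 30)
    = √(172,000.00) ≈ 414.73

415 units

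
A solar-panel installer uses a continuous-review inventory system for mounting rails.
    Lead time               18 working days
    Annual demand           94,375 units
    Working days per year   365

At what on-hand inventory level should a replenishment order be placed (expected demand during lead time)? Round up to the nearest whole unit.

4,655 units

Daily demand d = 94,375 / 365 = 258.562 units/day
Demand during lead time = 258.562 × 18 = 4,654.11
Reorder point = 4,654.11 → round up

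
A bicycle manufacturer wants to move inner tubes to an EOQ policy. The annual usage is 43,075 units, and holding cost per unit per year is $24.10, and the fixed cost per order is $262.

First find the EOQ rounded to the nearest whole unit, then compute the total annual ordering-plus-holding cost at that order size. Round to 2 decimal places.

$23,323.13

2DS/H = 2·43,075·262/24.1 = 936,568.46
EOQ = √936,568.46 ≈ 967.76 → Q = 968 units
Ordering: D/Q × S = 43,075/968 × $262 = $11,658.73
Holding:  Q/2 × H = 968/2 × $24.1 = $11,664.40
Total = $11,658.73 + $11,664.40 = $23,323.13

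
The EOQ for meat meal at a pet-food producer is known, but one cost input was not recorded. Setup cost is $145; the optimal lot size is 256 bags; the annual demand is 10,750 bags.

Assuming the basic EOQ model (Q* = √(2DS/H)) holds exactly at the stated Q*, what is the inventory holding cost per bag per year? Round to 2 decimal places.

$47.57

Since Q* = (2DS/H)^½, squaring gives Q*²·H = 2DS.
H = 2DS / Q² = 2 × 10,750 × 145 / 256² = 47.5693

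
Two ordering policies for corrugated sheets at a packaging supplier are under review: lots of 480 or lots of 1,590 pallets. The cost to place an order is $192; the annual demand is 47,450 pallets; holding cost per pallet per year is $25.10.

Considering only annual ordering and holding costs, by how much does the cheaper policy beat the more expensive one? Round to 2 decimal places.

$680.31

Annual cost at Q: ordering D·S/Q plus holding Q·H/2.
TC(480) = (47,450/480)×192 + (480/2)×25.1 = $25,004.00
TC(1,590) = (47,450/1,590)×192 + (1,590/2)×25.1 = $25,684.31
Lots of 480 are cheaper by $680.31.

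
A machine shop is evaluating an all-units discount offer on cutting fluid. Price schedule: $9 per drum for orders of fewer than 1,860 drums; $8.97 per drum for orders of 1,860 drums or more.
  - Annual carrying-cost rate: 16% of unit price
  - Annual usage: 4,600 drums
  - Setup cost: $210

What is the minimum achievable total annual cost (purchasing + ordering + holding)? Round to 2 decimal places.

$43,067.96

H₁ = 16%×$9 = $1.4400;  H₂ = 16%×$8.97 = $1.4352
EOQ₁ = √(2×4,600×210/1.4400) = 1,158.30  (< 1,860, feasible at tier 1)
EOQ₂ = √(2×4,600×210/1.4352) = 1,160.24  (< 1,860 → use Q = 1,860 at tier-2 price)
TC(tier 1 (EOQ₁), Q≈1,158.3) = $43,067.96
TC(tier 2, Q≈1,860.0) = $43,116.09
Minimum at tier 1 (EOQ₁): $43,067.96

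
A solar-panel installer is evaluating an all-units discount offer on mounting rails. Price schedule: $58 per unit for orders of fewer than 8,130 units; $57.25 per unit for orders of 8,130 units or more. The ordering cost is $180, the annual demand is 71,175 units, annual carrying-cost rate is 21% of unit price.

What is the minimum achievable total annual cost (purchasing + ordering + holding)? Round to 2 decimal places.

H₁ = 21%×$58 = $12.1800;  H₂ = 21%×$57.25 = $12.0225
EOQ₁ = √(2×71,175×180/12.1800) = 1,450.41  (< 8,130, feasible at tier 1)
EOQ₂ = √(2×71,175×180/12.0225) = 1,459.88  (< 8,130 → use Q = 8,130 at tier-2 price)
TC(tier 1 (EOQ₁), Q≈1,450.4) = $4,145,816.02
TC(tier 2, Q≈8,130.0) = $4,125,216.04
Minimum at tier 2: $4,125,216.04

$4,125,216.04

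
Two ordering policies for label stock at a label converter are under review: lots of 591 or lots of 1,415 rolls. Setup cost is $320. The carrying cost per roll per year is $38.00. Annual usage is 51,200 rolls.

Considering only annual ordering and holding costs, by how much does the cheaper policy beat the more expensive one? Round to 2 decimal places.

$487.71

For each Q, cost = (D/Q)·S + (Q/2)·H.
TC(591) = (51,200/591)×320 + (591/2)×38 = $38,951.50
TC(1,415) = (51,200/1,415)×320 + (1,415/2)×38 = $38,463.80
Lots of 1,415 are cheaper by $487.71.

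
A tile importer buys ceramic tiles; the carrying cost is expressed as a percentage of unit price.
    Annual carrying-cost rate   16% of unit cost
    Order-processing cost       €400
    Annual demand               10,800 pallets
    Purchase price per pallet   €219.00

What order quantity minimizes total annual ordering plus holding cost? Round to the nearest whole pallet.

Carrying cost H = €219 × 16% = €35.0400/pallet/yr
EOQ = √(2DS/H) = √(2 × 10,800 × 400 / 35.04)
    = √(246,575.34) ≈ 496.56

497 pallets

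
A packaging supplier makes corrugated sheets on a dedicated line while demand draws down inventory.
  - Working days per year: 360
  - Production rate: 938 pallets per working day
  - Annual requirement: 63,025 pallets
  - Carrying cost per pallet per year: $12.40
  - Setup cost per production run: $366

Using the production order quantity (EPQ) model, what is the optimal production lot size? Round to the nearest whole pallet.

2,139 pallets

d = 63,025/360 = 175.0694 pallets/day;  effective holding cost H(1 − d/p) = 12.4·(1 − 175.0694/938) = 10.08565
Q* = √(2DS / H_eff) = √(2·63,025·366 / 10.08565) ≈ 2,138.75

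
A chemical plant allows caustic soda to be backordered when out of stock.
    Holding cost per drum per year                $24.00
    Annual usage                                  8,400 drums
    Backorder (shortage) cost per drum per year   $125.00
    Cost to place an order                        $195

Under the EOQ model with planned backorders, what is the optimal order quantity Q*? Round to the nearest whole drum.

403 drums

Q* = √(2DS/H) · √((H + b)/b)
   = √(2 × 8,400 × 195 / 24) · √((24 + 125) / 125)
   = 369.459 × 1.0918 ≈ 403.37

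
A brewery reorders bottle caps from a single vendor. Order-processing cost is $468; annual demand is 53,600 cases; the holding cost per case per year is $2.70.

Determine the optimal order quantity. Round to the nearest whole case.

4,311 cases

2DS/H = 2·53,600·468/2.7 = 18,581,333.33
EOQ = √18,581,333.33 ≈ 4,310.61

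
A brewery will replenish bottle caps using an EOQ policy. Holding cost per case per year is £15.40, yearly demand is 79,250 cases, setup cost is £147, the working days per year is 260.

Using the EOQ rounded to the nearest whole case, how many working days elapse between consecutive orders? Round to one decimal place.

4.0 days

2DS/H = 2·79,250·147/15.4 = 1,512,954.55
EOQ = √1,512,954.55 ≈ 1,230.02 → Q = 1,230 cases
T = Q/D × 260 days = 1,230/79,250 × 260 = 4.035 days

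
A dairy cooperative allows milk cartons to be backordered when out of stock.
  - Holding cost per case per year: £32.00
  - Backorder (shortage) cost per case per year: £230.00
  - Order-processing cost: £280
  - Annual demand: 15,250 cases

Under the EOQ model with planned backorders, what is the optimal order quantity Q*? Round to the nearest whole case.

551 cases

Basic EOQ = √(2·15,250·280/32) = 516.599
Backorder adjustment √((H+b)/b) = √((32+230)/230) = 1.0673
Q* = 516.599 × 1.0673 ≈ 551.37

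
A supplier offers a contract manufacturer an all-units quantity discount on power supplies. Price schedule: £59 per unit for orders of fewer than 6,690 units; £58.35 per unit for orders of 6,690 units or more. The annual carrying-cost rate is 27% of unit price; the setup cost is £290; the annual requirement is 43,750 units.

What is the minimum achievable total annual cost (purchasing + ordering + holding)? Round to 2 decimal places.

H₁ = 27%×£59 = £15.9300;  H₂ = 27%×£58.35 = £15.7545
EOQ₁ = √(2×43,750×290/15.9300) = 1,262.10  (< 6,690, feasible at tier 1)
EOQ₂ = √(2×43,750×290/15.7545) = 1,269.11  (< 6,690 → use Q = 6,690 at tier-2 price)
TC(tier 1 (EOQ₁), Q≈1,262.1) = £2,601,355.32
TC(tier 2, Q≈6,690.0) = £2,607,407.79
Minimum at tier 1 (EOQ₁): £2,601,355.32

£2,601,355.32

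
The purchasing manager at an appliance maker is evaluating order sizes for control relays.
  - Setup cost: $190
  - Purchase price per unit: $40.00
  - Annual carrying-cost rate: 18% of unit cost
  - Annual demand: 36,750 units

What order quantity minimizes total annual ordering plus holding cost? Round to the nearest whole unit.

1,393 units

Holding cost per unit per year: H = 18% × $40 = $7.2000
2DS/H = 2·36,750·190/7.2 = 1,939,583.33
EOQ = √1,939,583.33 ≈ 1,392.69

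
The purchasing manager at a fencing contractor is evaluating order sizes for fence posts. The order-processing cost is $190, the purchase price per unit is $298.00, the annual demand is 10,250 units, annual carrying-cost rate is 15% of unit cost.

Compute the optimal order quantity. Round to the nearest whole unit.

Holding cost per unit per year: H = 15% × $298 = $44.7000
EOQ = √(2DS/H) = √(2 × 10,250 × 190 / 44.7)
    = √(87,136.47) ≈ 295.19

295 units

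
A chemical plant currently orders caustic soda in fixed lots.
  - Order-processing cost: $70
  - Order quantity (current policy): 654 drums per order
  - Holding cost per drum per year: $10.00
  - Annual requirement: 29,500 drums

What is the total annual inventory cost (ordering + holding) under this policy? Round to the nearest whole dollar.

$6,427

Ordering: D/Q × S = 29,500/654 × $70 = $3,157.49
Holding:  Q/2 × H = 654/2 × $10 = $3,270.00
Total = $3,157.49 + $3,270.00 = $6,427.49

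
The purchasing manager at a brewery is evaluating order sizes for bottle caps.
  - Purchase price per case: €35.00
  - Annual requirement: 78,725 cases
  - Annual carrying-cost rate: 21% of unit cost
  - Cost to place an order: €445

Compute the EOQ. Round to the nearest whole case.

Carrying cost H = €35 × 21% = €7.3500/case/yr
2DS/H = 2·78,725·445/7.35 = 9,532,687.07
EOQ = √9,532,687.07 ≈ 3,087.50

3,088 cases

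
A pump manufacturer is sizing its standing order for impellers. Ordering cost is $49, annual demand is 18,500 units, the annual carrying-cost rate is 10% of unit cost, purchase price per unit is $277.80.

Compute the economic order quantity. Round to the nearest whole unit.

255 units

H = i·C = 0.1 × $277.8 = $27.7800 per unit-year
Q* = √(2·D·S / H) = √(2·18,500·49 / 27.78) = √65,262.8 ≈ 255.47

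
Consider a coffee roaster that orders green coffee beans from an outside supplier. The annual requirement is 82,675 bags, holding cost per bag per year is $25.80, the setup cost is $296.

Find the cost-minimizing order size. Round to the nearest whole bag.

Optimal lot size Q* = (2 × 82,675 × $296 / $25.8)^½ ≈ 1,377.33

1,377 bags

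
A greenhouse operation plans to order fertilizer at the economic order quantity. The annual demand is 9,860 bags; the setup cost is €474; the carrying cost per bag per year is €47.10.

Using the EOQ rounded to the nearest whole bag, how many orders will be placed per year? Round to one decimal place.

Q* = √(2·D·S / H) = √(2·9,860·474 / 47.1) = √198,456.1 ≈ 445.48 → Q = 445
Orders per year = D/Q = 9,860 / 445 = 22.157

22.2 orders per year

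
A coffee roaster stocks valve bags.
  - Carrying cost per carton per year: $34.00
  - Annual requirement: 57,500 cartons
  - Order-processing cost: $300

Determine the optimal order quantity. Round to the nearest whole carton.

1,007 cartons

Q* = √(2·D·S / H) = √(2·57,500·300 / 34) = √1,014,705.9 ≈ 1,007.33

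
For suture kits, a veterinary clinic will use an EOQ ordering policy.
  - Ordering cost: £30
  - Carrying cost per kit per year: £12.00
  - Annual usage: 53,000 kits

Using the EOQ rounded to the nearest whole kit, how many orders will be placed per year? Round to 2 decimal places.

102.91 orders per year

Q* = √(2·D·S / H) = √(2·53,000·30 / 12) = √265,000.0 ≈ 514.78 → Q = 515
N = D/Q = 53,000/515 ≈ 102.913 orders/yr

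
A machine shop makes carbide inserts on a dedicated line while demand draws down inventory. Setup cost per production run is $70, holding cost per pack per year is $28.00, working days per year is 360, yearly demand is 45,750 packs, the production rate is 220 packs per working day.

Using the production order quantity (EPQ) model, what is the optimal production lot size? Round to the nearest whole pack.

736 packs

d = 45,750/360 = 127.0833 packs/day;  effective holding cost H(1 − d/p) = 28·(1 − 127.0833/220) = 11.82576
Q* = √(2DS / H_eff) = √(2·45,750·70 / 11.82576) ≈ 735.94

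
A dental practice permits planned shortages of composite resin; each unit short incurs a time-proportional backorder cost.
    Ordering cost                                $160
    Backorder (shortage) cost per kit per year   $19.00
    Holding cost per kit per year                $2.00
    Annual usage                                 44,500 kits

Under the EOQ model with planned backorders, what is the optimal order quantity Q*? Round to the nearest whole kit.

2,805 kits

Q* = √(2DS/H) · √((H + b)/b)
   = √(2 × 44,500 × 160 / 2) · √((2 + 19) / 19)
   = 2,668.333 × 1.0513 ≈ 2,805.26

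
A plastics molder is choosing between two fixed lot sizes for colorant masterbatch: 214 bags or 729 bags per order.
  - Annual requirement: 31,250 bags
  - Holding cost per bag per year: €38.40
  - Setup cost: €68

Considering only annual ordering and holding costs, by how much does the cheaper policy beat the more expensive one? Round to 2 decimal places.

€2,873.05

For each Q, cost = (D/Q)·S + (Q/2)·H.
TC(214) = (31,250/214)×68 + (214/2)×38.4 = €14,038.71
TC(729) = (31,250/729)×68 + (729/2)×38.4 = €16,911.75
Lots of 214 are cheaper by €2,873.05.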